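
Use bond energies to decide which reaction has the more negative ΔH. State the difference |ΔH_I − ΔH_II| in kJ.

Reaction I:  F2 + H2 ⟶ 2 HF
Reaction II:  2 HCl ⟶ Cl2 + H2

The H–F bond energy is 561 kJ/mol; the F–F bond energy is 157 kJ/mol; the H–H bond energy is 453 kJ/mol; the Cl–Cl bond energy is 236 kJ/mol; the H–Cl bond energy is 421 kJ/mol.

Reaction I:
  Bonds broken (reactants):
    F–F: 1 × 157 = 157
    H–H: 1 × 453 = 453
    Σ(broken) = 610 kJ
  Bonds formed (products):
    H–F: 2 × 561 = 1122
    Σ(formed) = 1122 kJ
  ΔH_I = 610 − 1122 = −512 kJ
Reaction II:
  Bonds broken (reactants):
    H–Cl: 2 × 421 = 842
    Σ(broken) = 842 kJ
  Bonds formed (products):
    Cl–Cl: 1 × 236 = 236
    H–H: 1 × 453 = 453
    Σ(formed) = 689 kJ
  ΔH_II = 842 − 689 = +153 kJ
ΔH_I − ΔH_II = −665 kJ, so reaction I has the more negative ΔH; |ΔH_I − ΔH_II| = 665 kJ.

Reaction I, by 665 kJ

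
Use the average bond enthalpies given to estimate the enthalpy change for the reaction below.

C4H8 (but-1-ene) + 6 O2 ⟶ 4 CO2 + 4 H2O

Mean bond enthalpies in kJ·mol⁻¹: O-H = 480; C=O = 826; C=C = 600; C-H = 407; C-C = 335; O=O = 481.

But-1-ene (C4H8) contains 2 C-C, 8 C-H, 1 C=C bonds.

ΔH ≈ −3036 kJ

Bonds broken (reactants):
  C-C: 2 × 335 = 670
  C-H: 8 × 407 = 3256
  C=C: 1 × 600 = 600
  O=O: 6 × 481 = 2886
  Σ(broken) = 7412 kJ
Bonds formed (products):
  C=O: 8 × 826 = 6608
  O-H: 8 × 480 = 3840
  Σ(formed) = 10448 kJ
ΔH = Σ(broken) − Σ(formed) = 7412 − 10448 = −3036 kJ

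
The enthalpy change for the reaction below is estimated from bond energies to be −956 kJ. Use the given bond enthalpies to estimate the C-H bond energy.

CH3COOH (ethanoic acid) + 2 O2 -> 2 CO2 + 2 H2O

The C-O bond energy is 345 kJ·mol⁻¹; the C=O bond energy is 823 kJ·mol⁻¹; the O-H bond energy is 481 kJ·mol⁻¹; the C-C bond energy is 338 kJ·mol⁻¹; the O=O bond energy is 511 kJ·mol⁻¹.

Let D be the C-H bond energy.
Σ(broken) = 1×338 + 3×D + 1×345 + 1×823 + 1×481 + 2×511 = 3009 + 3D
Σ(formed) = 4×823 + 4×481 = 5216
ΔH = Σ(broken) − Σ(formed) = (3009 + 3D) − (5216) = −2207 + 3D
Setting this equal to −956 kJ gives 3D = 1251, so D = 417 kJ/mol.

D(C-H) ≈ 417 kJ/mol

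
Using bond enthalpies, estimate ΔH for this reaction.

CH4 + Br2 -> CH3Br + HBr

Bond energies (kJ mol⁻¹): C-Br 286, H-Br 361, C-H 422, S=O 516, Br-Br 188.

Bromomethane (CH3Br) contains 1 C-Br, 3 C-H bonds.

ΔH ≈ −37 kJ

Bonds broken (reactants):
  Br-Br: 1 × 188 = 188
  C-H: 4 × 422 = 1688
  Σ(broken) = 1876 kJ
Bonds formed (products):
  C-Br: 1 × 286 = 286
  C-H: 3 × 422 = 1266
  H-Br: 1 × 361 = 361
  Σ(formed) = 1913 kJ
ΔH = Σ(broken) − Σ(formed) = 1876 − 1913 = −37 kJ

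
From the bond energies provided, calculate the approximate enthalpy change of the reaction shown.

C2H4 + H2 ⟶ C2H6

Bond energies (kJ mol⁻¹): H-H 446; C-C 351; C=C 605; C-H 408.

Bonds broken (reactants):
  C-H: 4 × 408 = 1632
  C=C: 1 × 605 = 605
  H-H: 1 × 446 = 446
  Σ(broken) = 2683 kJ
Bonds formed (products):
  C-C: 1 × 351 = 351
  C-H: 6 × 408 = 2448
  Σ(formed) = 2799 kJ
ΔH = Σ(broken) − Σ(formed) = 2683 − 2799 = −116 kJ

ΔH ≈ −116 kJ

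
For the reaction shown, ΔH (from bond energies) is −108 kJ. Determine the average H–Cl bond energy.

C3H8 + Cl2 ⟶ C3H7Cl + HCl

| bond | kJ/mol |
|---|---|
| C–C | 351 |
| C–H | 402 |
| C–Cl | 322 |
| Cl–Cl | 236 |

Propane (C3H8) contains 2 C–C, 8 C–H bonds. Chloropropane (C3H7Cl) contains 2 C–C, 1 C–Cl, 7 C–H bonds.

Let D be the H–Cl bond energy.
Σ(broken) = 2×351 + 8×402 + 1×236 = 4154
Σ(formed) = 2×351 + 1×322 + 7×402 + 1×D = 3838 + D
ΔH = Σ(broken) − Σ(formed) = (4154) − (3838 + D) = +316 − D
Setting this equal to −108 kJ gives D = 424 kJ/mol.

D(H–Cl) ≈ 424 kJ/mol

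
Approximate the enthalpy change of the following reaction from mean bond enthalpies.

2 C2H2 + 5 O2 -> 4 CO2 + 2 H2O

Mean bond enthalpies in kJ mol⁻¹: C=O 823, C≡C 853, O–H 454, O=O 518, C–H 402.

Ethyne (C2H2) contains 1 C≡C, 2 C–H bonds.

Bonds broken (reactants):
  C≡C: 2 × 853 = 1706
  C–H: 4 × 402 = 1608
  O=O: 5 × 518 = 2590
  Σ(broken) = 5904 kJ
Bonds formed (products):
  C=O: 8 × 823 = 6584
  O–H: 4 × 454 = 1816
  Σ(formed) = 8400 kJ
ΔH = Σ(broken) − Σ(formed) = 5904 − 8400 = −2496 kJ

ΔH ≈ −2496 kJ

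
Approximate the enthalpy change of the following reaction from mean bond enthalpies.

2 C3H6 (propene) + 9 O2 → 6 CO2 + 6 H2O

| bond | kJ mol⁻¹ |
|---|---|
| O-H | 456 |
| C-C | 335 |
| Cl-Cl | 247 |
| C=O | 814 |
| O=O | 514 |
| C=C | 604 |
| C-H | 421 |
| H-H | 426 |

ΔH ≈ −3684 kJ

Bonds broken (reactants):
  C-C: 2 × 335 = 670
  C-H: 12 × 421 = 5052
  C=C: 2 × 604 = 1208
  O=O: 9 × 514 = 4626
  Σ(broken) = 11556 kJ
Bonds formed (products):
  C=O: 12 × 814 = 9768
  O-H: 12 × 456 = 5472
  Σ(formed) = 15240 kJ
ΔH = Σ(broken) − Σ(formed) = 11556 − 15240 = −3684 kJ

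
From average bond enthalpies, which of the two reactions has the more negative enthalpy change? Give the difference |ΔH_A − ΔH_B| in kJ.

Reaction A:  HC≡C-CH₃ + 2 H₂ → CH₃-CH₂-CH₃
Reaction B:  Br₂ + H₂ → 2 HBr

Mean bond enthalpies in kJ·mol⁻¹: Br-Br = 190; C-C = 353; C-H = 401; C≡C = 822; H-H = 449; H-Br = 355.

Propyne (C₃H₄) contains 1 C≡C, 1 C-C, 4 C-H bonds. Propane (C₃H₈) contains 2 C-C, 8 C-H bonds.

Reaction A, by 166 kJ

Reaction A:
  Bonds broken (reactants):
    C≡C: 1 × 822 = 822
    C-C: 1 × 353 = 353
    C-H: 4 × 401 = 1604
    H-H: 2 × 449 = 898
    Σ(broken) = 3677 kJ
  Bonds formed (products):
    C-C: 2 × 353 = 706
    C-H: 8 × 401 = 3208
    Σ(formed) = 3914 kJ
  ΔH_A = 3677 − 3914 = −237 kJ
Reaction B:
  Bonds broken (reactants):
    Br-Br: 1 × 190 = 190
    H-H: 1 × 449 = 449
    Σ(broken) = 639 kJ
  Bonds formed (products):
    H-Br: 2 × 355 = 710
    Σ(formed) = 710 kJ
  ΔH_B = 639 − 710 = −71 kJ
ΔH_A − ΔH_B = −166 kJ, so reaction A has the more negative ΔH; |ΔH_A − ΔH_B| = 166 kJ.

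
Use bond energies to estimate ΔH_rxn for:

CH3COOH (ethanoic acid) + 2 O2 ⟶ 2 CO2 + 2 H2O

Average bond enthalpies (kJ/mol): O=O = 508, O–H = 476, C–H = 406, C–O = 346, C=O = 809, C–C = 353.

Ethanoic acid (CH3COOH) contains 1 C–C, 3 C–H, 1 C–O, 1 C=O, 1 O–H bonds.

ΔH ≈ −922 kJ

Bonds broken (reactants):
  C–C: 1 × 353 = 353
  C–H: 3 × 406 = 1218
  C–O: 1 × 346 = 346
  C=O: 1 × 809 = 809
  O–H: 1 × 476 = 476
  O=O: 2 × 508 = 1016
  Σ(broken) = 4218 kJ
Bonds formed (products):
  C=O: 4 × 809 = 3236
  O–H: 4 × 476 = 1904
  Σ(formed) = 5140 kJ
ΔH = Σ(broken) − Σ(formed) = 4218 − 5140 = −922 kJ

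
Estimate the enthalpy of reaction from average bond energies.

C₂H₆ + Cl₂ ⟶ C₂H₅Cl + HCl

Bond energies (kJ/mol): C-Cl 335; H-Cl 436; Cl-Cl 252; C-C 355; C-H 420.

Bonds broken (reactants):
  C-C: 1 × 355 = 355
  C-H: 6 × 420 = 2520
  Cl-Cl: 1 × 252 = 252
  Σ(broken) = 3127 kJ
Bonds formed (products):
  C-C: 1 × 355 = 355
  C-Cl: 1 × 335 = 335
  C-H: 5 × 420 = 2100
  H-Cl: 1 × 436 = 436
  Σ(formed) = 3226 kJ
ΔH = Σ(broken) − Σ(formed) = 3127 − 3226 = −99 kJ

ΔH ≈ −99 kJ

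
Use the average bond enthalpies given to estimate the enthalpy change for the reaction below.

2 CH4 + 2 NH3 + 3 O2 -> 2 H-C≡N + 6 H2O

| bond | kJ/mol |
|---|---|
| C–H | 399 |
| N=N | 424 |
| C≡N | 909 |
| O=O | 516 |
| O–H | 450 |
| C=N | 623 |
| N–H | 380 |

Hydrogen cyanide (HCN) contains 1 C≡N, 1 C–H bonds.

ΔH ≈ −996 kJ

Bonds broken (reactants):
  C–H: 8 × 399 = 3192
  N–H: 6 × 380 = 2280
  O=O: 3 × 516 = 1548
  Σ(broken) = 7020 kJ
Bonds formed (products):
  C≡N: 2 × 909 = 1818
  C–H: 2 × 399 = 798
  O–H: 12 × 450 = 5400
  Σ(formed) = 8016 kJ
ΔH = Σ(broken) − Σ(formed) = 7020 − 8016 = −996 kJ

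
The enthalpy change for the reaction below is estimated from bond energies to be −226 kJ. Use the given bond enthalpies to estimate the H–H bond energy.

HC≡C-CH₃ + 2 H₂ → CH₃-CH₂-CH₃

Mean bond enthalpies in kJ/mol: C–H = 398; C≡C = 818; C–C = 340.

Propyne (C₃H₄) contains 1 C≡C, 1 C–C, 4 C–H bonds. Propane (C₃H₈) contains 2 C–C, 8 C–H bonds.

Let D be the H–H bond energy.
Σ(broken) = 1×818 + 1×340 + 4×398 + 2×D = 2750 + 2D
Σ(formed) = 2×340 + 8×398 = 3864
ΔH = Σ(broken) − Σ(formed) = (2750 + 2D) − (3864) = −1114 + 2D
Setting this equal to −226 kJ gives 2D = 888, so D = 444 kJ/mol.

D(H–H) ≈ 444 kJ/mol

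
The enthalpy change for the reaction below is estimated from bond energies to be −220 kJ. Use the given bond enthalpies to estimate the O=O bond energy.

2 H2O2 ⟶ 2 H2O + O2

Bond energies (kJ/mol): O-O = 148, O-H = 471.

Let D be the O=O bond energy.
Σ(broken) = 4×471 + 2×148 = 2180
Σ(formed) = 4×471 + 1×D = 1884 + D
ΔH = Σ(broken) − Σ(formed) = (2180) − (1884 + D) = +296 − D
Setting this equal to −220 kJ gives D = 516 kJ/mol.

D(O=O) ≈ 516 kJ/mol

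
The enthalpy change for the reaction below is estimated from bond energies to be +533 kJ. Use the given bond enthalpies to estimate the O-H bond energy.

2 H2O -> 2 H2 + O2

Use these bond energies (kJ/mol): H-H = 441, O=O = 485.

Let D be the O-H bond energy.
Σ(broken) = 4×D = 4D
Σ(formed) = 2×441 + 1×485 = 1367
ΔH = Σ(broken) − Σ(formed) = (4D) − (1367) = −1367 + 4D
Setting this equal to +533 kJ gives 4D = 1900, so D = 475 kJ/mol.

D(O-H) ≈ 475 kJ/mol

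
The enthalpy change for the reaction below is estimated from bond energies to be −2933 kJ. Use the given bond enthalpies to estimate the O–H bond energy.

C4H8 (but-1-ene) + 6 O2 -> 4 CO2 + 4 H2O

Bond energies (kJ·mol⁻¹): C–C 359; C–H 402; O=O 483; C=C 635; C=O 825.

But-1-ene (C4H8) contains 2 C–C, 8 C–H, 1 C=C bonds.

Let D be the O–H bond energy.
Σ(broken) = 2×359 + 8×402 + 1×635 + 6×483 = 7467
Σ(formed) = 8×825 + 8×D = 6600 + 8D
ΔH = Σ(broken) − Σ(formed) = (7467) − (6600 + 8D) = +867 − 8D
Setting this equal to −2933 kJ gives 8D = 3800, so D = 475 kJ/mol.

D(O–H) ≈ 475 kJ/mol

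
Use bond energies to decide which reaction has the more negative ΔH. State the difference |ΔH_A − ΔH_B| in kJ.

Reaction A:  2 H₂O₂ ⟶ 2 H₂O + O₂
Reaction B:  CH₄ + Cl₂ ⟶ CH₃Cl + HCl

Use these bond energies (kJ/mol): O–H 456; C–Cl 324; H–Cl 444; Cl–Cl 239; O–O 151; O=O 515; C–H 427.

Reaction A:
  Bonds broken (reactants):
    O–H: 4 × 456 = 1824
    O–O: 2 × 151 = 302
    Σ(broken) = 2126 kJ
  Bonds formed (products):
    O–H: 4 × 456 = 1824
    O=O: 1 × 515 = 515
    Σ(formed) = 2339 kJ
  ΔH_A = 2126 − 2339 = −213 kJ
Reaction B:
  Bonds broken (reactants):
    C–H: 4 × 427 = 1708
    Cl–Cl: 1 × 239 = 239
    Σ(broken) = 1947 kJ
  Bonds formed (products):
    C–Cl: 1 × 324 = 324
    C–H: 3 × 427 = 1281
    H–Cl: 1 × 444 = 444
    Σ(formed) = 2049 kJ
  ΔH_B = 1947 − 2049 = −102 kJ
ΔH_A − ΔH_B = −111 kJ, so reaction A has the more negative ΔH; |ΔH_A − ΔH_B| = 111 kJ.

Reaction A, by 111 kJ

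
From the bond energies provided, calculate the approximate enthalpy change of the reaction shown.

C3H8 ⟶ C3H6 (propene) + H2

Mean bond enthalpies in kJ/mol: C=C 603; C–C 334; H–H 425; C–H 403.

Bonds broken (reactants):
  C–C: 2 × 334 = 668
  C–H: 8 × 403 = 3224
  Σ(broken) = 3892 kJ
Bonds formed (products):
  C–C: 1 × 334 = 334
  C–H: 6 × 403 = 2418
  C=C: 1 × 603 = 603
  H–H: 1 × 425 = 425
  Σ(formed) = 3780 kJ
ΔH = Σ(broken) − Σ(formed) = 3892 − 3780 = +112 kJ

ΔH ≈ +112 kJ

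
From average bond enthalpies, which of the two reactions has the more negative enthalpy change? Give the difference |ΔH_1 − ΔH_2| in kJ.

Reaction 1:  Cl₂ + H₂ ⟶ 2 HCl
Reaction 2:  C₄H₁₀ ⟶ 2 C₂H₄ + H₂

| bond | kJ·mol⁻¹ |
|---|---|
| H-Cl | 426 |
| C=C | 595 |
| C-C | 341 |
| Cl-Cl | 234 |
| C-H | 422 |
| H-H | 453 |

Reaction 1:
  Bonds broken (reactants):
    Cl-Cl: 1 × 234 = 234
    H-H: 1 × 453 = 453
    Σ(broken) = 687 kJ
  Bonds formed (products):
    H-Cl: 2 × 426 = 852
    Σ(formed) = 852 kJ
  ΔH_1 = 687 − 852 = −165 kJ
Reaction 2:
  Bonds broken (reactants):
    C-C: 3 × 341 = 1023
    C-H: 10 × 422 = 4220
    Σ(broken) = 5243 kJ
  Bonds formed (products):
    C-H: 8 × 422 = 3376
    C=C: 2 × 595 = 1190
    H-H: 1 × 453 = 453
    Σ(formed) = 5019 kJ
  ΔH_2 = 5243 − 5019 = +224 kJ
ΔH_1 − ΔH_2 = −389 kJ, so reaction 1 has the more negative ΔH; |ΔH_1 − ΔH_2| = 389 kJ.

Reaction 1, by 389 kJ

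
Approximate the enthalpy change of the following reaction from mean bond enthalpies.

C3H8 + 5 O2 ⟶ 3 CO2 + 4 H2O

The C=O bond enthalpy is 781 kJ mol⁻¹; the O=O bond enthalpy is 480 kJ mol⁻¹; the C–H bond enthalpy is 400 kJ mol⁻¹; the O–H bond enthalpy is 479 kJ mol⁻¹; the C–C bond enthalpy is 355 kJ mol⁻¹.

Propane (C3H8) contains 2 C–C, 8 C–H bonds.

Bonds broken (reactants):
  C–C: 2 × 355 = 710
  C–H: 8 × 400 = 3200
  O=O: 5 × 480 = 2400
  Σ(broken) = 6310 kJ
Bonds formed (products):
  C=O: 6 × 781 = 4686
  O–H: 8 × 479 = 3832
  Σ(formed) = 8518 kJ
ΔH = Σ(broken) − Σ(formed) = 6310 − 8518 = −2208 kJ

ΔH ≈ −2208 kJ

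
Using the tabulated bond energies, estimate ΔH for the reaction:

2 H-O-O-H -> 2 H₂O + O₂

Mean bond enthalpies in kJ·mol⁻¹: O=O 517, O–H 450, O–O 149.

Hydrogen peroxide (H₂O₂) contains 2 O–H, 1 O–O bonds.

Bonds broken (reactants):
  O–H: 4 × 450 = 1800
  O–O: 2 × 149 = 298
  Σ(broken) = 2098 kJ
Bonds formed (products):
  O–H: 4 × 450 = 1800
  O=O: 1 × 517 = 517
  Σ(formed) = 2317 kJ
ΔH = Σ(broken) − Σ(formed) = 2098 − 2317 = −219 kJ

ΔH ≈ −219 kJ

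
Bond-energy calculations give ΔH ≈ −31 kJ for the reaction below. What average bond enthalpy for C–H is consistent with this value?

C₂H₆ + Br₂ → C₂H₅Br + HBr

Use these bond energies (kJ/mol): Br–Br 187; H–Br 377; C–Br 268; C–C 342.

Let D be the C–H bond energy.
Σ(broken) = 1×187 + 1×342 + 6×D = 529 + 6D
Σ(formed) = 1×268 + 1×342 + 5×D + 1×377 = 987 + 5D
ΔH = Σ(broken) − Σ(formed) = (529 + 6D) − (987 + 5D) = −458 + D
Setting this equal to −31 kJ gives D = 427 kJ/mol.

D(C–H) ≈ 427 kJ/mol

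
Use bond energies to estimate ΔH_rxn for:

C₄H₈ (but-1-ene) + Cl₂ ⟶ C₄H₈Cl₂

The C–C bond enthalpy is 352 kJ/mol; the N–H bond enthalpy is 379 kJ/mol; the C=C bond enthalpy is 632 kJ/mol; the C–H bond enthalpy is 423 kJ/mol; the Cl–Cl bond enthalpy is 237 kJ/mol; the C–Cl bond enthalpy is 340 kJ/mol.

Bonds broken (reactants):
  C–C: 2 × 352 = 704
  C–H: 8 × 423 = 3384
  C=C: 1 × 632 = 632
  Cl–Cl: 1 × 237 = 237
  Σ(broken) = 4957 kJ
Bonds formed (products):
  C–C: 3 × 352 = 1056
  C–Cl: 2 × 340 = 680
  C–H: 8 × 423 = 3384
  Σ(formed) = 5120 kJ
ΔH = Σ(broken) − Σ(formed) = 4957 − 5120 = −163 kJ

ΔH ≈ −163 kJ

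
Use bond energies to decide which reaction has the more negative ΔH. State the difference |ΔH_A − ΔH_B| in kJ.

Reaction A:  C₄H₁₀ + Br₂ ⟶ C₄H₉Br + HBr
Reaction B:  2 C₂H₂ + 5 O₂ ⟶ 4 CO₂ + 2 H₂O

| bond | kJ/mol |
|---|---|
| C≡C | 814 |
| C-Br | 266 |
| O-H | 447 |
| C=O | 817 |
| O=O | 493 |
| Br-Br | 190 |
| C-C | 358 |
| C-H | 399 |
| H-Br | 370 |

Reaction A:
  Bonds broken (reactants):
    Br-Br: 1 × 190 = 190
    C-C: 3 × 358 = 1074
    C-H: 10 × 399 = 3990
    Σ(broken) = 5254 kJ
  Bonds formed (products):
    C-Br: 1 × 266 = 266
    C-C: 3 × 358 = 1074
    C-H: 9 × 399 = 3591
    H-Br: 1 × 370 = 370
    Σ(formed) = 5301 kJ
  ΔH_A = 5254 − 5301 = −47 kJ
Reaction B:
  Bonds broken (reactants):
    C≡C: 2 × 814 = 1628
    C-H: 4 × 399 = 1596
    O=O: 5 × 493 = 2465
    Σ(broken) = 5689 kJ
  Bonds formed (products):
    C=O: 8 × 817 = 6536
    O-H: 4 × 447 = 1788
    Σ(formed) = 8324 kJ
  ΔH_B = 5689 − 8324 = −2635 kJ
ΔH_A − ΔH_B = +2588 kJ, so reaction B has the more negative ΔH; |ΔH_A − ΔH_B| = 2588 kJ.

Reaction B, by 2588 kJ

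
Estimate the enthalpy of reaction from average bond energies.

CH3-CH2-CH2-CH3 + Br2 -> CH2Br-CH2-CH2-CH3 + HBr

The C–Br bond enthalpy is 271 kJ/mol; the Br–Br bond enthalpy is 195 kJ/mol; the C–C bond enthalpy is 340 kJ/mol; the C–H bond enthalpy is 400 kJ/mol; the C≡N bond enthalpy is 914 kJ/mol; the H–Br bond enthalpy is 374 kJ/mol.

ΔH ≈ −50 kJ

Bonds broken (reactants):
  Br–Br: 1 × 195 = 195
  C–C: 3 × 340 = 1020
  C–H: 10 × 400 = 4000
  Σ(broken) = 5215 kJ
Bonds formed (products):
  C–Br: 1 × 271 = 271
  C–C: 3 × 340 = 1020
  C–H: 9 × 400 = 3600
  H–Br: 1 × 374 = 374
  Σ(formed) = 5265 kJ
ΔH = Σ(broken) − Σ(formed) = 5215 − 5265 = −50 kJ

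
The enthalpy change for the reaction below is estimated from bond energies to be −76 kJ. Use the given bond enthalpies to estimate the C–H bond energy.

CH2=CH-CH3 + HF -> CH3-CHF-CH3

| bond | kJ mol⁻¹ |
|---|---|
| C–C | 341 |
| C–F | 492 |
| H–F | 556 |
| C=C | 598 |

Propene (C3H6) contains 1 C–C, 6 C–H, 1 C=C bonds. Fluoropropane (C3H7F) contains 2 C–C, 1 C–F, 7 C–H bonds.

D(C–H) ≈ 397 kJ/mol

Let D be the C–H bond energy.
Σ(broken) = 1×341 + 6×D + 1×598 + 1×556 = 1495 + 6D
Σ(formed) = 2×341 + 1×492 + 7×D = 1174 + 7D
ΔH = Σ(broken) − Σ(formed) = (1495 + 6D) − (1174 + 7D) = +321 − D
Setting this equal to −76 kJ gives D = 397 kJ/mol.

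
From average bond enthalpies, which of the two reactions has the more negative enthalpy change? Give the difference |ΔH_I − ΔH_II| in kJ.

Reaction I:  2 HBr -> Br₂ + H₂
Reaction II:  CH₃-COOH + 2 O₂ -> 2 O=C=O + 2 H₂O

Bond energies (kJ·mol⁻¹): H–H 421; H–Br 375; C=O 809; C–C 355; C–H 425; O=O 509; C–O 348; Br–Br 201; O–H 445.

Reaction II, by 894 kJ

Reaction I:
  Bonds broken (reactants):
    H–Br: 2 × 375 = 750
    Σ(broken) = 750 kJ
  Bonds formed (products):
    Br–Br: 1 × 201 = 201
    H–H: 1 × 421 = 421
    Σ(formed) = 622 kJ
  ΔH_I = 750 − 622 = +128 kJ
Reaction II:
  Bonds broken (reactants):
    C–C: 1 × 355 = 355
    C–H: 3 × 425 = 1275
    C–O: 1 × 348 = 348
    C=O: 1 × 809 = 809
    O–H: 1 × 445 = 445
    O=O: 2 × 509 = 1018
    Σ(broken) = 4250 kJ
  Bonds formed (products):
    C=O: 4 × 809 = 3236
    O–H: 4 × 445 = 1780
    Σ(formed) = 5016 kJ
  ΔH_II = 4250 − 5016 = −766 kJ
ΔH_I − ΔH_II = +894 kJ, so reaction II has the more negative ΔH; |ΔH_I − ΔH_II| = 894 kJ.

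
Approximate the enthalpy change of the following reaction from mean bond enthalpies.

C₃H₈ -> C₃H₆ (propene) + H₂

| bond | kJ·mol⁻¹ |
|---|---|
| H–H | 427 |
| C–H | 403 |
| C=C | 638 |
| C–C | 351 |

Bonds broken (reactants):
  C–C: 2 × 351 = 702
  C–H: 8 × 403 = 3224
  Σ(broken) = 3926 kJ
Bonds formed (products):
  C–C: 1 × 351 = 351
  C–H: 6 × 403 = 2418
  C=C: 1 × 638 = 638
  H–H: 1 × 427 = 427
  Σ(formed) = 3834 kJ
ΔH = Σ(broken) − Σ(formed) = 3926 − 3834 = +92 kJ

ΔH ≈ +92 kJ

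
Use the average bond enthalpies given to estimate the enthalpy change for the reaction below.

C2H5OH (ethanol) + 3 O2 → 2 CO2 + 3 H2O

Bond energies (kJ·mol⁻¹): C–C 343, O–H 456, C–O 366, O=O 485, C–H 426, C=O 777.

ΔH ≈ −1094 kJ

Bonds broken (reactants):
  C–C: 1 × 343 = 343
  C–H: 5 × 426 = 2130
  C–O: 1 × 366 = 366
  O–H: 1 × 456 = 456
  O=O: 3 × 485 = 1455
  Σ(broken) = 4750 kJ
Bonds formed (products):
  C=O: 4 × 777 = 3108
  O–H: 6 × 456 = 2736
  Σ(formed) = 5844 kJ
ΔH = Σ(broken) − Σ(formed) = 4750 − 5844 = −1094 kJ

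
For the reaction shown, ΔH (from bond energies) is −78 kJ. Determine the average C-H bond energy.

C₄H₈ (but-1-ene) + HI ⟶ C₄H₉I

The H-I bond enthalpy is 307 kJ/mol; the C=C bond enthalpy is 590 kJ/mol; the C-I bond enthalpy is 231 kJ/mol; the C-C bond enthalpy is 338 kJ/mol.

Let D be the C-H bond energy.
Σ(broken) = 2×338 + 8×D + 1×590 + 1×307 = 1573 + 8D
Σ(formed) = 3×338 + 9×D + 1×231 = 1245 + 9D
ΔH = Σ(broken) − Σ(formed) = (1573 + 8D) − (1245 + 9D) = +328 − D
Setting this equal to −78 kJ gives D = 406 kJ/mol.

D(C-H) ≈ 406 kJ/mol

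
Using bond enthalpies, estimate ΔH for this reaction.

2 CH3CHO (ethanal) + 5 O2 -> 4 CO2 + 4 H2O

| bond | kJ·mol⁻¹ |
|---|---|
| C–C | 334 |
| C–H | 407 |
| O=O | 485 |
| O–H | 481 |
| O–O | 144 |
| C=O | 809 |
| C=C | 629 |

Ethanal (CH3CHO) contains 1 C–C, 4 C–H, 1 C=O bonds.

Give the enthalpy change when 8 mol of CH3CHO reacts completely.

Bonds broken (reactants):
  C–C: 2 × 334 = 668
  C–H: 8 × 407 = 3256
  C=O: 2 × 809 = 1618
  O=O: 5 × 485 = 2425
  Σ(broken) = 7967 kJ
Bonds formed (products):
  C=O: 8 × 809 = 6472
  O–H: 8 × 481 = 3848
  Σ(formed) = 10320 kJ
ΔH = Σ(broken) − Σ(formed) = 7967 − 10320 = −2353 kJ
For 4× the reaction as written: 4 × (−2353) = −9412 kJ

ΔH = −9412 kJ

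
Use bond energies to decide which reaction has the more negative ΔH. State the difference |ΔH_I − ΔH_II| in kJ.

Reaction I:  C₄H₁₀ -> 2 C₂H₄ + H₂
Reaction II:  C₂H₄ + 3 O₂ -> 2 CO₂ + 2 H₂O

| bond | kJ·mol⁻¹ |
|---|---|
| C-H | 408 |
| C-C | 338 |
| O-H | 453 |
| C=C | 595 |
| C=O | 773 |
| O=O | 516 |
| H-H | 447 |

Reaction I:
  Bonds broken (reactants):
    C-C: 3 × 338 = 1014
    C-H: 10 × 408 = 4080
    Σ(broken) = 5094 kJ
  Bonds formed (products):
    C-H: 8 × 408 = 3264
    C=C: 2 × 595 = 1190
    H-H: 1 × 447 = 447
    Σ(formed) = 4901 kJ
  ΔH_I = 5094 − 4901 = +193 kJ
Reaction II:
  Bonds broken (reactants):
    C-H: 4 × 408 = 1632
    C=C: 1 × 595 = 595
    O=O: 3 × 516 = 1548
    Σ(broken) = 3775 kJ
  Bonds formed (products):
    C=O: 4 × 773 = 3092
    O-H: 4 × 453 = 1812
    Σ(formed) = 4904 kJ
  ΔH_II = 3775 − 4904 = −1129 kJ
ΔH_I − ΔH_II = +1322 kJ, so reaction II has the more negative ΔH; |ΔH_I − ΔH_II| = 1322 kJ.

Reaction II, by 1322 kJ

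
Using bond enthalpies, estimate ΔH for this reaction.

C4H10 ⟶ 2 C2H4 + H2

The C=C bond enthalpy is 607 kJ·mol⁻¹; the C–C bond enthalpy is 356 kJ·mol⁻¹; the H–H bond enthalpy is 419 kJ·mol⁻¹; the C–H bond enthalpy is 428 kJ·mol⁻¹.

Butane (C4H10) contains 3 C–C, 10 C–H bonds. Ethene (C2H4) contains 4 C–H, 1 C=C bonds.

ΔH ≈ +291 kJ

Bonds broken (reactants):
  C–C: 3 × 356 = 1068
  C–H: 10 × 428 = 4280
  Σ(broken) = 5348 kJ
Bonds formed (products):
  C–H: 8 × 428 = 3424
  C=C: 2 × 607 = 1214
  H–H: 1 × 419 = 419
  Σ(formed) = 5057 kJ
ΔH = Σ(broken) − Σ(formed) = 5348 − 5057 = +291 kJ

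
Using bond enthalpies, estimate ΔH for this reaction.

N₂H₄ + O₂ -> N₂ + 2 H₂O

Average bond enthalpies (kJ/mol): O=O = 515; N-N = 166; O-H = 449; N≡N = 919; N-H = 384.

ΔH ≈ −498 kJ

Bonds broken (reactants):
  N-H: 4 × 384 = 1536
  N-N: 1 × 166 = 166
  O=O: 1 × 515 = 515
  Σ(broken) = 2217 kJ
Bonds formed (products):
  N≡N: 1 × 919 = 919
  O-H: 4 × 449 = 1796
  Σ(formed) = 2715 kJ
ΔH = Σ(broken) − Σ(formed) = 2217 − 2715 = −498 kJ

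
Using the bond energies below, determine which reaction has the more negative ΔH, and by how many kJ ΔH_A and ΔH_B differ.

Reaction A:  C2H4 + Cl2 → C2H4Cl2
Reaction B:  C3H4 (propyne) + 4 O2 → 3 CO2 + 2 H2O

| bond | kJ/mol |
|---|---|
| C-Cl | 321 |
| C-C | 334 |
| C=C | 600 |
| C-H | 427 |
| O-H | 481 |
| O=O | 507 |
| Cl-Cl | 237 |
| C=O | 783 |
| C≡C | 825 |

Reaction A:
  Bonds broken (reactants):
    C-H: 4 × 427 = 1708
    C=C: 1 × 600 = 600
    Cl-Cl: 1 × 237 = 237
    Σ(broken) = 2545 kJ
  Bonds formed (products):
    C-C: 1 × 334 = 334
    C-Cl: 2 × 321 = 642
    C-H: 4 × 427 = 1708
    Σ(formed) = 2684 kJ
  ΔH_A = 2545 − 2684 = −139 kJ
Reaction B:
  Bonds broken (reactants):
    C≡C: 1 × 825 = 825
    C-C: 1 × 334 = 334
    C-H: 4 × 427 = 1708
    O=O: 4 × 507 = 2028
    Σ(broken) = 4895 kJ
  Bonds formed (products):
    C=O: 6 × 783 = 4698
    O-H: 4 × 481 = 1924
    Σ(formed) = 6622 kJ
  ΔH_B = 4895 − 6622 = −1727 kJ
ΔH_A − ΔH_B = +1588 kJ, so reaction B has the more negative ΔH; |ΔH_A − ΔH_B| = 1588 kJ.

Reaction B, by 1588 kJ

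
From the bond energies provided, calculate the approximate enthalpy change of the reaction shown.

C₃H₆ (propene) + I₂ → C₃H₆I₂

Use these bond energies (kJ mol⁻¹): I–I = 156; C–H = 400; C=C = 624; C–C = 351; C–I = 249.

ΔH ≈ −69 kJ

Bonds broken (reactants):
  C–C: 1 × 351 = 351
  C–H: 6 × 400 = 2400
  C=C: 1 × 624 = 624
  I–I: 1 × 156 = 156
  Σ(broken) = 3531 kJ
Bonds formed (products):
  C–C: 2 × 351 = 702
  C–H: 6 × 400 = 2400
  C–I: 2 × 249 = 498
  Σ(formed) = 3600 kJ
ΔH = Σ(broken) − Σ(formed) = 3531 − 3600 = −69 kJ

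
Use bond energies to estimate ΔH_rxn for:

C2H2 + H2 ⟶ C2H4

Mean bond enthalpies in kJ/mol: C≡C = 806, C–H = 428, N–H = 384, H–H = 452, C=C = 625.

ΔH ≈ −223 kJ

Bonds broken (reactants):
  C≡C: 1 × 806 = 806
  C–H: 2 × 428 = 856
  H–H: 1 × 452 = 452
  Σ(broken) = 2114 kJ
Bonds formed (products):
  C–H: 4 × 428 = 1712
  C=C: 1 × 625 = 625
  Σ(formed) = 2337 kJ
ΔH = Σ(broken) − Σ(formed) = 2114 − 2337 = −223 kJ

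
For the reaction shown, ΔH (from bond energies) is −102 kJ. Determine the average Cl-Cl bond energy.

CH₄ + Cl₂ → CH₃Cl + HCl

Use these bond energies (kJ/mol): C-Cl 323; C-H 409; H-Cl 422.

Let D be the Cl-Cl bond energy.
Σ(broken) = 4×409 + 1×D = 1636 + D
Σ(formed) = 1×323 + 3×409 + 1×422 = 1972
ΔH = Σ(broken) − Σ(formed) = (1636 + D) − (1972) = −336 + D
Setting this equal to −102 kJ gives D = 234 kJ/mol.

D(Cl-Cl) ≈ 234 kJ/mol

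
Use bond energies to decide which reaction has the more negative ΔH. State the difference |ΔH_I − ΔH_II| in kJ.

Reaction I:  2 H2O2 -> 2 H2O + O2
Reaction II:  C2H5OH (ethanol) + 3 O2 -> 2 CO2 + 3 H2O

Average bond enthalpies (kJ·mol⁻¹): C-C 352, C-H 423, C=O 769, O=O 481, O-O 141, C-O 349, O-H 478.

Reaction II, by 1008 kJ

Reaction I:
  Bonds broken (reactants):
    O-H: 4 × 478 = 1912
    O-O: 2 × 141 = 282
    Σ(broken) = 2194 kJ
  Bonds formed (products):
    O-H: 4 × 478 = 1912
    O=O: 1 × 481 = 481
    Σ(formed) = 2393 kJ
  ΔH_I = 2194 − 2393 = −199 kJ
Reaction II:
  Bonds broken (reactants):
    C-C: 1 × 352 = 352
    C-H: 5 × 423 = 2115
    C-O: 1 × 349 = 349
    O-H: 1 × 478 = 478
    O=O: 3 × 481 = 1443
    Σ(broken) = 4737 kJ
  Bonds formed (products):
    C=O: 4 × 769 = 3076
    O-H: 6 × 478 = 2868
    Σ(formed) = 5944 kJ
  ΔH_II = 4737 − 5944 = −1207 kJ
ΔH_I − ΔH_II = +1008 kJ, so reaction II has the more negative ΔH; |ΔH_I − ΔH_II| = 1008 kJ.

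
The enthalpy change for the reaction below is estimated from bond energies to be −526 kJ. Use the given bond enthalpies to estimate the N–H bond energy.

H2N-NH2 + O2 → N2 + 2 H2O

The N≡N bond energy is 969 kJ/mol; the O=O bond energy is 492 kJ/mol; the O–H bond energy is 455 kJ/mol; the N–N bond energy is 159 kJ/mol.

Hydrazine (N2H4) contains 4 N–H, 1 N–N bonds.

D(N–H) ≈ 403 kJ/mol

Let D be the N–H bond energy.
Σ(broken) = 4×D + 1×159 + 1×492 = 651 + 4D
Σ(formed) = 1×969 + 4×455 = 2789
ΔH = Σ(broken) − Σ(formed) = (651 + 4D) − (2789) = −2138 + 4D
Setting this equal to −526 kJ gives 4D = 1612, so D = 403 kJ/mol.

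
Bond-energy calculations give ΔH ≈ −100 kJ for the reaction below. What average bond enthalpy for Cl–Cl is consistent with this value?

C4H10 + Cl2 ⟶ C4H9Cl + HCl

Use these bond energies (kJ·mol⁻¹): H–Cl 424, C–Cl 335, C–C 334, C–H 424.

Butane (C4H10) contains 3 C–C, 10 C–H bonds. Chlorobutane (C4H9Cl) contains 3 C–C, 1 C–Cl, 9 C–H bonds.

Let D be the Cl–Cl bond energy.
Σ(broken) = 3×334 + 10×424 + 1×D = 5242 + D
Σ(formed) = 3×334 + 1×335 + 9×424 + 1×424 = 5577
ΔH = Σ(broken) − Σ(formed) = (5242 + D) − (5577) = −335 + D
Setting this equal to −100 kJ gives D = 235 kJ/mol.

D(Cl–Cl) ≈ 235 kJ/mol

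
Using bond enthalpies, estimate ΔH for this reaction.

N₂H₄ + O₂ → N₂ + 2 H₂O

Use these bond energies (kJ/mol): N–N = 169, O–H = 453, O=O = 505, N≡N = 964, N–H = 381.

ΔH ≈ −578 kJ

Bonds broken (reactants):
  N–H: 4 × 381 = 1524
  N–N: 1 × 169 = 169
  O=O: 1 × 505 = 505
  Σ(broken) = 2198 kJ
Bonds formed (products):
  N≡N: 1 × 964 = 964
  O–H: 4 × 453 = 1812
  Σ(formed) = 2776 kJ
ΔH = Σ(broken) − Σ(formed) = 2198 − 2776 = −578 kJ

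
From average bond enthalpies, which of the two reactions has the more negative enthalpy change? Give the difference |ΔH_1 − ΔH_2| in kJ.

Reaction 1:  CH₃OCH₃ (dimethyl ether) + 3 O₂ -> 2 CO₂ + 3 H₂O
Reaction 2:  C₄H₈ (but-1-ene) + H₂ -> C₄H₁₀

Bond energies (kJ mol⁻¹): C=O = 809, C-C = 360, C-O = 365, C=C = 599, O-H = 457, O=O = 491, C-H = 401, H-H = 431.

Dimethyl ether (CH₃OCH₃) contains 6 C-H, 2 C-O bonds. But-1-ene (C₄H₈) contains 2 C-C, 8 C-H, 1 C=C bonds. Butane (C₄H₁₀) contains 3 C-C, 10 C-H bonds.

Reaction 1, by 1237 kJ

Reaction 1:
  Bonds broken (reactants):
    C-H: 6 × 401 = 2406
    C-O: 2 × 365 = 730
    O=O: 3 × 491 = 1473
    Σ(broken) = 4609 kJ
  Bonds formed (products):
    C=O: 4 × 809 = 3236
    O-H: 6 × 457 = 2742
    Σ(formed) = 5978 kJ
  ΔH_1 = 4609 − 5978 = −1369 kJ
Reaction 2:
  Bonds broken (reactants):
    C-C: 2 × 360 = 720
    C-H: 8 × 401 = 3208
    C=C: 1 × 599 = 599
    H-H: 1 × 431 = 431
    Σ(broken) = 4958 kJ
  Bonds formed (products):
    C-C: 3 × 360 = 1080
    C-H: 10 × 401 = 4010
    Σ(formed) = 5090 kJ
  ΔH_2 = 4958 − 5090 = −132 kJ
ΔH_1 − ΔH_2 = −1237 kJ, so reaction 1 has the more negative ΔH; |ΔH_1 − ΔH_2| = 1237 kJ.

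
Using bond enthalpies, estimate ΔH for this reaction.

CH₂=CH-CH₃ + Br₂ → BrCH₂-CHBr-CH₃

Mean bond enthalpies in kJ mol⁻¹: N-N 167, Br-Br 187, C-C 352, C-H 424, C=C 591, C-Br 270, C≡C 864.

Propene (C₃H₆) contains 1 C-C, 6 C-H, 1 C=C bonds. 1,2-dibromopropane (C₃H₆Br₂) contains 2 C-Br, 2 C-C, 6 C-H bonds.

ΔH ≈ −114 kJ

Bonds broken (reactants):
  Br-Br: 1 × 187 = 187
  C-C: 1 × 352 = 352
  C-H: 6 × 424 = 2544
  C=C: 1 × 591 = 591
  Σ(broken) = 3674 kJ
Bonds formed (products):
  C-Br: 2 × 270 = 540
  C-C: 2 × 352 = 704
  C-H: 6 × 424 = 2544
  Σ(formed) = 3788 kJ
ΔH = Σ(broken) − Σ(formed) = 3674 − 3788 = −114 kJ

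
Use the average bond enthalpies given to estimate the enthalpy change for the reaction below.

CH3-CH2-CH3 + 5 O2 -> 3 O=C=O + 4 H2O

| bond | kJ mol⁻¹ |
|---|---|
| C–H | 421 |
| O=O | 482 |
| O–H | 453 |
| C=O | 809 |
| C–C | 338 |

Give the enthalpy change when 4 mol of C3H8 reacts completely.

ΔH = −8096 kJ

Bonds broken (reactants):
  C–C: 2 × 338 = 676
  C–H: 8 × 421 = 3368
  O=O: 5 × 482 = 2410
  Σ(broken) = 6454 kJ
Bonds formed (products):
  C=O: 6 × 809 = 4854
  O–H: 8 × 453 = 3624
  Σ(formed) = 8478 kJ
ΔH = Σ(broken) − Σ(formed) = 6454 − 8478 = −2024 kJ
For 4× the reaction as written: 4 × (−2024) = −8096 kJ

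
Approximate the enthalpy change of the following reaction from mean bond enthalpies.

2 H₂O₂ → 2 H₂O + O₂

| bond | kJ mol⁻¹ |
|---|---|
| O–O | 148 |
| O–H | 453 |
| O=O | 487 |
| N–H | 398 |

Bonds broken (reactants):
  O–H: 4 × 453 = 1812
  O–O: 2 × 148 = 296
  Σ(broken) = 2108 kJ
Bonds formed (products):
  O–H: 4 × 453 = 1812
  O=O: 1 × 487 = 487
  Σ(formed) = 2299 kJ
ΔH = Σ(broken) − Σ(formed) = 2108 − 2299 = −191 kJ

ΔH ≈ −191 kJ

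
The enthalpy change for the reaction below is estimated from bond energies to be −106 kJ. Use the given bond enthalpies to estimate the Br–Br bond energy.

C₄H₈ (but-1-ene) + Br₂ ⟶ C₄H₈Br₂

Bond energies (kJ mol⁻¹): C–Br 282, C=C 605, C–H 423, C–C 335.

D(Br–Br) ≈ 188 kJ/mol

Let D be the Br–Br bond energy.
Σ(broken) = 1×D + 2×335 + 8×423 + 1×605 = 4659 + D
Σ(formed) = 2×282 + 3×335 + 8×423 = 4953
ΔH = Σ(broken) − Σ(formed) = (4659 + D) − (4953) = −294 + D
Setting this equal to −106 kJ gives D = 188 kJ/mol.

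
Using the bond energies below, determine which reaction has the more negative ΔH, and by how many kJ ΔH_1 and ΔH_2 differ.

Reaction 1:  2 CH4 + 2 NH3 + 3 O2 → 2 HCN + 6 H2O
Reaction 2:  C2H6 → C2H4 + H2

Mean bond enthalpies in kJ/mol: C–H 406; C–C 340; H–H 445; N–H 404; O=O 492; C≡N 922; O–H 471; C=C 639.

Reaction 1:
  Bonds broken (reactants):
    C–H: 8 × 406 = 3248
    N–H: 6 × 404 = 2424
    O=O: 3 × 492 = 1476
    Σ(broken) = 7148 kJ
  Bonds formed (products):
    C≡N: 2 × 922 = 1844
    C–H: 2 × 406 = 812
    O–H: 12 × 471 = 5652
    Σ(formed) = 8308 kJ
  ΔH_1 = 7148 − 8308 = −1160 kJ
Reaction 2:
  Bonds broken (reactants):
    C–C: 1 × 340 = 340
    C–H: 6 × 406 = 2436
    Σ(broken) = 2776 kJ
  Bonds formed (products):
    C–H: 4 × 406 = 1624
    C=C: 1 × 639 = 639
    H–H: 1 × 445 = 445
    Σ(formed) = 2708 kJ
  ΔH_2 = 2776 − 2708 = +68 kJ
ΔH_1 − ΔH_2 = −1228 kJ, so reaction 1 has the more negative ΔH; |ΔH_1 − ΔH_2| = 1228 kJ.

Reaction 1, by 1228 kJ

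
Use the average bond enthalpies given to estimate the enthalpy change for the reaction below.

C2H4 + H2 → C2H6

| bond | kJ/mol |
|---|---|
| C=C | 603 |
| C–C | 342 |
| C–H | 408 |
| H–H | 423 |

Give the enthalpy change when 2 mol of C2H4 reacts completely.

ΔH = −264 kJ

Bonds broken (reactants):
  C–H: 4 × 408 = 1632
  C=C: 1 × 603 = 603
  H–H: 1 × 423 = 423
  Σ(broken) = 2658 kJ
Bonds formed (products):
  C–C: 1 × 342 = 342
  C–H: 6 × 408 = 2448
  Σ(formed) = 2790 kJ
ΔH = Σ(broken) − Σ(formed) = 2658 − 2790 = −132 kJ
For 2× the reaction as written: 2 × (−132) = −264 kJ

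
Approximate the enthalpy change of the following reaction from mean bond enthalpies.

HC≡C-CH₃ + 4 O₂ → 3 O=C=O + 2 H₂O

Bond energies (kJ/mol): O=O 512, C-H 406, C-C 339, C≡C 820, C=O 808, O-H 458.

ΔH ≈ −1849 kJ

Bonds broken (reactants):
  C≡C: 1 × 820 = 820
  C-C: 1 × 339 = 339
  C-H: 4 × 406 = 1624
  O=O: 4 × 512 = 2048
  Σ(broken) = 4831 kJ
Bonds formed (products):
  C=O: 6 × 808 = 4848
  O-H: 4 × 458 = 1832
  Σ(formed) = 6680 kJ
ΔH = Σ(broken) − Σ(formed) = 4831 − 6680 = −1849 kJ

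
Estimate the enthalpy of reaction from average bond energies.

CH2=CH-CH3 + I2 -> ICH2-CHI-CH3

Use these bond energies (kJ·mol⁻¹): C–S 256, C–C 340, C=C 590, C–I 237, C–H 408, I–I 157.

ΔH ≈ −67 kJ

Bonds broken (reactants):
  C–C: 1 × 340 = 340
  C–H: 6 × 408 = 2448
  C=C: 1 × 590 = 590
  I–I: 1 × 157 = 157
  Σ(broken) = 3535 kJ
Bonds formed (products):
  C–C: 2 × 340 = 680
  C–H: 6 × 408 = 2448
  C–I: 2 × 237 = 474
  Σ(formed) = 3602 kJ
ΔH = Σ(broken) − Σ(formed) = 3535 − 3602 = −67 kJ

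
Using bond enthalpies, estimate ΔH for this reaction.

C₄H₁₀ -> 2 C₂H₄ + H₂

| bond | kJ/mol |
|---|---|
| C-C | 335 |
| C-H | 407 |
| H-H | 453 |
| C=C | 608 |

Bonds broken (reactants):
  C-C: 3 × 335 = 1005
  C-H: 10 × 407 = 4070
  Σ(broken) = 5075 kJ
Bonds formed (products):
  C-H: 8 × 407 = 3256
  C=C: 2 × 608 = 1216
  H-H: 1 × 453 = 453
  Σ(formed) = 4925 kJ
ΔH = Σ(broken) − Σ(formed) = 5075 − 4925 = +150 kJ

ΔH ≈ +150 kJ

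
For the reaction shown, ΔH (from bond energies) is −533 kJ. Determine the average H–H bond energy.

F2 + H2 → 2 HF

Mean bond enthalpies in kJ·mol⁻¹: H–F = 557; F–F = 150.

Let D be the H–H bond energy.
Σ(broken) = 1×150 + 1×D = 150 + D
Σ(formed) = 2×557 = 1114
ΔH = Σ(broken) − Σ(formed) = (150 + D) − (1114) = −964 + D
Setting this equal to −533 kJ gives D = 431 kJ/mol.

D(H–H) ≈ 431 kJ/mol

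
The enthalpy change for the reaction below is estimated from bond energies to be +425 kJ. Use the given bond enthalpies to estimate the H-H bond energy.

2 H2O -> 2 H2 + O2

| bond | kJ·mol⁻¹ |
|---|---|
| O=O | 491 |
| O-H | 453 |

Let D be the H-H bond energy.
Σ(broken) = 4×453 = 1812
Σ(formed) = 2×D + 1×491 = 491 + 2D
ΔH = Σ(broken) − Σ(formed) = (1812) − (491 + 2D) = +1321 − 2D
Setting this equal to +425 kJ gives 2D = 896, so D = 448 kJ/mol.

D(H-H) ≈ 448 kJ/mol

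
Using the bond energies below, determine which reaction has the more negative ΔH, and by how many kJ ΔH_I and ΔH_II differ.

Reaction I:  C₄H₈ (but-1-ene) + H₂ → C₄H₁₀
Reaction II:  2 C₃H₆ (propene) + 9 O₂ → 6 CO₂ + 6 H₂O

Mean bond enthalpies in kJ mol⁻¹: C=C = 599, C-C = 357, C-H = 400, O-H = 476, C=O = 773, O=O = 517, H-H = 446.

Reaction I:
  Bonds broken (reactants):
    C-C: 2 × 357 = 714
    C-H: 8 × 400 = 3200
    C=C: 1 × 599 = 599
    H-H: 1 × 446 = 446
    Σ(broken) = 4959 kJ
  Bonds formed (products):
    C-C: 3 × 357 = 1071
    C-H: 10 × 400 = 4000
    Σ(formed) = 5071 kJ
  ΔH_I = 4959 − 5071 = −112 kJ
Reaction II:
  Bonds broken (reactants):
    C-C: 2 × 357 = 714
    C-H: 12 × 400 = 4800
    C=C: 2 × 599 = 1198
    O=O: 9 × 517 = 4653
    Σ(broken) = 11365 kJ
  Bonds formed (products):
    C=O: 12 × 773 = 9276
    O-H: 12 × 476 = 5712
    Σ(formed) = 14988 kJ
  ΔH_II = 11365 − 14988 = −3623 kJ
ΔH_I − ΔH_II = +3511 kJ, so reaction II has the more negative ΔH; |ΔH_I − ΔH_II| = 3511 kJ.

Reaction II, by 3511 kJ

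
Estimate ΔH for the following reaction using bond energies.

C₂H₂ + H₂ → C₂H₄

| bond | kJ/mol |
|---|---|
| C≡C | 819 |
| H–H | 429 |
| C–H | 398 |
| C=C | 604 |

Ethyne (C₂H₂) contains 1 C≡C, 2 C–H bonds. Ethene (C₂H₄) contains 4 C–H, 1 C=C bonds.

ΔH ≈ −152 kJ

Bonds broken (reactants):
  C≡C: 1 × 819 = 819
  C–H: 2 × 398 = 796
  H–H: 1 × 429 = 429
  Σ(broken) = 2044 kJ
Bonds formed (products):
  C–H: 4 × 398 = 1592
  C=C: 1 × 604 = 604
  Σ(formed) = 2196 kJ
ΔH = Σ(broken) − Σ(formed) = 2044 − 2196 = −152 kJ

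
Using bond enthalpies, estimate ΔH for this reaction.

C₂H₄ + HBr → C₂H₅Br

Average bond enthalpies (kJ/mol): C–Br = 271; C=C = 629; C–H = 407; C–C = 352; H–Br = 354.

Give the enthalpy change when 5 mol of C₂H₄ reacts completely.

Bonds broken (reactants):
  C–H: 4 × 407 = 1628
  C=C: 1 × 629 = 629
  H–Br: 1 × 354 = 354
  Σ(broken) = 2611 kJ
Bonds formed (products):
  C–Br: 1 × 271 = 271
  C–C: 1 × 352 = 352
  C–H: 5 × 407 = 2035
  Σ(formed) = 2658 kJ
ΔH = Σ(broken) − Σ(formed) = 2611 − 2658 = −47 kJ
For 5× the reaction as written: 5 × (−47) = −235 kJ

ΔH = −235 kJ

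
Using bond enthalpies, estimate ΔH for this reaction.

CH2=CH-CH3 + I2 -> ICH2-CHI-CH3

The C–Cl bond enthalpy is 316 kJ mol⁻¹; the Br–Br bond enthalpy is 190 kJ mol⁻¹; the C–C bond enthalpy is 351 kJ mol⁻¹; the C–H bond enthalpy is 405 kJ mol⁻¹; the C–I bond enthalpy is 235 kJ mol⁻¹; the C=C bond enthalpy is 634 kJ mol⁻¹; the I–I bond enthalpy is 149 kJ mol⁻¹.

ΔH ≈ −38 kJ

Bonds broken (reactants):
  C–C: 1 × 351 = 351
  C–H: 6 × 405 = 2430
  C=C: 1 × 634 = 634
  I–I: 1 × 149 = 149
  Σ(broken) = 3564 kJ
Bonds formed (products):
  C–C: 2 × 351 = 702
  C–H: 6 × 405 = 2430
  C–I: 2 × 235 = 470
  Σ(formed) = 3602 kJ
ΔH = Σ(broken) − Σ(formed) = 3564 − 3602 = −38 kJ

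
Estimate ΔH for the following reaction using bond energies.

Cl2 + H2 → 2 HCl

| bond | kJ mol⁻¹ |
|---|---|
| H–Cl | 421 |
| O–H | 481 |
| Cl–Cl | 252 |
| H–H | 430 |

Bonds broken (reactants):
  Cl–Cl: 1 × 252 = 252
  H–H: 1 × 430 = 430
  Σ(broken) = 682 kJ
Bonds formed (products):
  H–Cl: 2 × 421 = 842
  Σ(formed) = 842 kJ
ΔH = Σ(broken) − Σ(formed) = 682 − 842 = −160 kJ

ΔH ≈ −160 kJ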